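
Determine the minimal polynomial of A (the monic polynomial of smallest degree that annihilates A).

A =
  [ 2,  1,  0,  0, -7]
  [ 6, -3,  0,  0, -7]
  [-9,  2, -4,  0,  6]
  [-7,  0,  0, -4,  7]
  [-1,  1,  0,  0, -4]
x^4 + 9*x^3 + 12*x^2 - 80*x - 192

The characteristic polynomial is χ_A(x) = (x - 3)*(x + 4)^4, so the eigenvalues are known. The minimal polynomial is
  m_A(x) = Π_λ (x − λ)^{k_λ}
where k_λ is the size of the *largest* Jordan block for λ (equivalently, the smallest k with (A − λI)^k v = 0 for every generalised eigenvector v of λ).

  λ = -4: largest Jordan block has size 3, contributing (x + 4)^3
  λ = 3: largest Jordan block has size 1, contributing (x − 3)

So m_A(x) = (x - 3)*(x + 4)^3 = x^4 + 9*x^3 + 12*x^2 - 80*x - 192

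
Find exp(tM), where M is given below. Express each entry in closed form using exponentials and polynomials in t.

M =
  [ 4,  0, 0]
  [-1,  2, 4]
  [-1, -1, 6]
e^{tM} =
  [exp(4*t), 0, 0]
  [-t^2*exp(4*t) - t*exp(4*t), -2*t*exp(4*t) + exp(4*t), 4*t*exp(4*t)]
  [-t^2*exp(4*t)/2 - t*exp(4*t), -t*exp(4*t), 2*t*exp(4*t) + exp(4*t)]

Strategy: write M = P · J · P⁻¹ where J is a Jordan canonical form, so e^{tM} = P · e^{tJ} · P⁻¹, and e^{tJ} can be computed block-by-block.

M has Jordan form
J =
  [4, 1, 0]
  [0, 4, 1]
  [0, 0, 4]
(up to reordering of blocks).

Per-block formulas:
  For a 3×3 Jordan block J_3(4): exp(t · J_3(4)) = e^(4t)·(I + t·N + (t^2/2)·N^2), where N is the 3×3 nilpotent shift.

After assembling e^{tJ} and conjugating by P, we get:

e^{tM} =
  [exp(4*t), 0, 0]
  [-t^2*exp(4*t) - t*exp(4*t), -2*t*exp(4*t) + exp(4*t), 4*t*exp(4*t)]
  [-t^2*exp(4*t)/2 - t*exp(4*t), -t*exp(4*t), 2*t*exp(4*t) + exp(4*t)]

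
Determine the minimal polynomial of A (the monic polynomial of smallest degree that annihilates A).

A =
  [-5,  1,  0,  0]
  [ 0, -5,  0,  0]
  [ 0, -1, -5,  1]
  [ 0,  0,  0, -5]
x^2 + 10*x + 25

The characteristic polynomial is χ_A(x) = (x + 5)^4, so the eigenvalues are known. The minimal polynomial is
  m_A(x) = Π_λ (x − λ)^{k_λ}
where k_λ is the size of the *largest* Jordan block for λ (equivalently, the smallest k with (A − λI)^k v = 0 for every generalised eigenvector v of λ).

  λ = -5: largest Jordan block has size 2, contributing (x + 5)^2

So m_A(x) = (x + 5)^2 = x^2 + 10*x + 25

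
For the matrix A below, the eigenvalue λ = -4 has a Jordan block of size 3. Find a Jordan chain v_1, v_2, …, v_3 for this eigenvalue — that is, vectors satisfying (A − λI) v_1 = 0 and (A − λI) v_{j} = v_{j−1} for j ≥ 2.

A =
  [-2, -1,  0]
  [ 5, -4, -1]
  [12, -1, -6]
A Jordan chain for λ = -4 of length 3:
v_1 = (-1, -2, -5)ᵀ
v_2 = (2, 5, 12)ᵀ
v_3 = (1, 0, 0)ᵀ

Let N = A − (-4)·I. We want v_3 with N^3 v_3 = 0 but N^2 v_3 ≠ 0; then v_{j-1} := N · v_j for j = 3, …, 2.

Pick v_3 = (1, 0, 0)ᵀ.
Then v_2 = N · v_3 = (2, 5, 12)ᵀ.
Then v_1 = N · v_2 = (-1, -2, -5)ᵀ.

Sanity check: (A − (-4)·I) v_1 = (0, 0, 0)ᵀ = 0. ✓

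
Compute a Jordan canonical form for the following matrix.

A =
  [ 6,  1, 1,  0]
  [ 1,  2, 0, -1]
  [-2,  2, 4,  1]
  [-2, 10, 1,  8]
J_2(5) ⊕ J_2(5)

The characteristic polynomial is
  det(x·I − A) = x^4 - 20*x^3 + 150*x^2 - 500*x + 625 = (x - 5)^4

Eigenvalues and multiplicities (the geometric multiplicity of λ is n − rank(A − λI), which equals the number of Jordan blocks for λ):
  λ = 5: algebraic multiplicity = 4, geometric multiplicity = 2

Determining the block sizes for each eigenvalue:
  λ = 5: with am = 4 and gm = 2, the partition is not yet determined (e.g. several partitions of 4 into 2 parts exist). Let N = A − (5)·I. Computing rank(N^1) = 2, rank(N^2) = 0; the number of blocks of size ≥ j is rank(N^{j−1}) − rank(N^j), giving [2, 2]. So we have 2 block(s) of size 2 → block sizes [2, 2]

Assembling the blocks gives a Jordan form
J =
  [5, 1, 0, 0]
  [0, 5, 0, 0]
  [0, 0, 5, 1]
  [0, 0, 0, 5]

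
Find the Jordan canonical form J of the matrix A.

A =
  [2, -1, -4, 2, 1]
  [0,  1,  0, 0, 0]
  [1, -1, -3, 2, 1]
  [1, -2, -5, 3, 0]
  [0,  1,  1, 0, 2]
J_3(1) ⊕ J_1(1) ⊕ J_1(1)

The characteristic polynomial is
  det(x·I − A) = x^5 - 5*x^4 + 10*x^3 - 10*x^2 + 5*x - 1 = (x - 1)^5

Eigenvalues and multiplicities (the geometric multiplicity of λ is n − rank(A − λI), which equals the number of Jordan blocks for λ):
  λ = 1: algebraic multiplicity = 5, geometric multiplicity = 3

Determining the block sizes for each eigenvalue:
  λ = 1: with am = 5 and gm = 3, the partition is not yet determined (e.g. several partitions of 5 into 3 parts exist). Let N = A − (1)·I. Computing rank(N^1) = 2, rank(N^2) = 1, rank(N^3) = 0; the number of blocks of size ≥ j is rank(N^{j−1}) − rank(N^j), giving [3, 1, 1]. So we have 1 block(s) of size 3, 2 block(s) of size 1 → block sizes [3, 1, 1]

Assembling the blocks gives a Jordan form
J =
  [1, 1, 0, 0, 0]
  [0, 1, 1, 0, 0]
  [0, 0, 1, 0, 0]
  [0, 0, 0, 1, 0]
  [0, 0, 0, 0, 1]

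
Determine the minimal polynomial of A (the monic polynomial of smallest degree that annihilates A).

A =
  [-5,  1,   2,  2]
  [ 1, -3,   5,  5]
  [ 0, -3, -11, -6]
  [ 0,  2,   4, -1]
x^3 + 15*x^2 + 75*x + 125

The characteristic polynomial is χ_A(x) = (x + 5)^4, so the eigenvalues are known. The minimal polynomial is
  m_A(x) = Π_λ (x − λ)^{k_λ}
where k_λ is the size of the *largest* Jordan block for λ (equivalently, the smallest k with (A − λI)^k v = 0 for every generalised eigenvector v of λ).

  λ = -5: largest Jordan block has size 3, contributing (x + 5)^3

So m_A(x) = (x + 5)^3 = x^3 + 15*x^2 + 75*x + 125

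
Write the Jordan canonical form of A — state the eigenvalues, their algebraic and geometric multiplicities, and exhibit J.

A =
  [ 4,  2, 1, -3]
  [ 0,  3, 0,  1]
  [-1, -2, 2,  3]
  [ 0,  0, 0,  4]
J_2(3) ⊕ J_1(3) ⊕ J_1(4)

The characteristic polynomial is
  det(x·I − A) = x^4 - 13*x^3 + 63*x^2 - 135*x + 108 = (x - 4)*(x - 3)^3

Eigenvalues and multiplicities (the geometric multiplicity of λ is n − rank(A − λI), which equals the number of Jordan blocks for λ):
  λ = 3: algebraic multiplicity = 3, geometric multiplicity = 2
  λ = 4: algebraic multiplicity = 1, geometric multiplicity = 1

Determining the block sizes for each eigenvalue:
  λ = 3: 2 blocks summing to 3 forces exactly one block of size 2 and the rest size 1 → block sizes [2, 1]
  λ = 4: one block (gm = 1), so the single block has size am = 1 → block sizes [1]

Assembling the blocks gives a Jordan form
J =
  [3, 1, 0, 0]
  [0, 3, 0, 0]
  [0, 0, 3, 0]
  [0, 0, 0, 4]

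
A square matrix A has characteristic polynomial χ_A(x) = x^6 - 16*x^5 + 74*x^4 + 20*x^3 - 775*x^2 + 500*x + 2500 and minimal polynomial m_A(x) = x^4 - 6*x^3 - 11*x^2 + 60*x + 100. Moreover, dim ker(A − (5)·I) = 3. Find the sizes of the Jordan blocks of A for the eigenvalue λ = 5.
Block sizes for λ = 5: [2, 1, 1]

Step 1 — from the characteristic polynomial, algebraic multiplicity of λ = 5 is 4. From dim ker(A − (5)·I) = 3, there are exactly 3 Jordan blocks for λ = 5.
Step 2 — from the minimal polynomial, the factor (x − 5)^2 tells us the largest block for λ = 5 has size 2.
Step 3 — with total size 4, 3 blocks, and largest block 2, the block sizes (in nonincreasing order) are [2, 1, 1].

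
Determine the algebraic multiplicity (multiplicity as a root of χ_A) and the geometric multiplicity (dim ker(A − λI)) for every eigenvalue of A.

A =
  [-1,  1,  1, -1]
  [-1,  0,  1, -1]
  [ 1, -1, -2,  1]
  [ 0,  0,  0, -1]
λ = -1: alg = 4, geom = 2

Step 1 — factor the characteristic polynomial to read off the algebraic multiplicities:
  χ_A(x) = (x + 1)^4

Step 2 — compute geometric multiplicities via the rank-nullity identity g(λ) = n − rank(A − λI):
  rank(A − (-1)·I) = 2, so dim ker(A − (-1)·I) = n − 2 = 2

Summary:
  λ = -1: algebraic multiplicity = 4, geometric multiplicity = 2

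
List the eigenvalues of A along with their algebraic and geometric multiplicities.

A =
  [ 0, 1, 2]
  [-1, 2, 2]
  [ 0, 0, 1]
λ = 1: alg = 3, geom = 2

Step 1 — factor the characteristic polynomial to read off the algebraic multiplicities:
  χ_A(x) = (x - 1)^3

Step 2 — compute geometric multiplicities via the rank-nullity identity g(λ) = n − rank(A − λI):
  rank(A − (1)·I) = 1, so dim ker(A − (1)·I) = n − 1 = 2

Summary:
  λ = 1: algebraic multiplicity = 3, geometric multiplicity = 2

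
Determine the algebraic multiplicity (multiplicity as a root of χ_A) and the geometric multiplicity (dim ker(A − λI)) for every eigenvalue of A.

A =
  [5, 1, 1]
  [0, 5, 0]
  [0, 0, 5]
λ = 5: alg = 3, geom = 2

Step 1 — factor the characteristic polynomial to read off the algebraic multiplicities:
  χ_A(x) = (x - 5)^3

Step 2 — compute geometric multiplicities via the rank-nullity identity g(λ) = n − rank(A − λI):
  rank(A − (5)·I) = 1, so dim ker(A − (5)·I) = n − 1 = 2

Summary:
  λ = 5: algebraic multiplicity = 3, geometric multiplicity = 2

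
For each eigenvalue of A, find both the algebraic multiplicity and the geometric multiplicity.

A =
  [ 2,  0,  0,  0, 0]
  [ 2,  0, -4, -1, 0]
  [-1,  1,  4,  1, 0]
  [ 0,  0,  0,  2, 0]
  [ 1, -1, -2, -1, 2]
λ = 2: alg = 5, geom = 3

Step 1 — factor the characteristic polynomial to read off the algebraic multiplicities:
  χ_A(x) = (x - 2)^5

Step 2 — compute geometric multiplicities via the rank-nullity identity g(λ) = n − rank(A − λI):
  rank(A − (2)·I) = 2, so dim ker(A − (2)·I) = n − 2 = 3

Summary:
  λ = 2: algebraic multiplicity = 5, geometric multiplicity = 3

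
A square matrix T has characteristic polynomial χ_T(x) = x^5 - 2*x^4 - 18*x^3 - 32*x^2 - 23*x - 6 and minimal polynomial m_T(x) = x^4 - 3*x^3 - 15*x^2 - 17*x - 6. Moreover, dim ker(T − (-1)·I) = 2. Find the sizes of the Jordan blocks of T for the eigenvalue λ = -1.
Block sizes for λ = -1: [3, 1]

Step 1 — from the characteristic polynomial, algebraic multiplicity of λ = -1 is 4. From dim ker(T − (-1)·I) = 2, there are exactly 2 Jordan blocks for λ = -1.
Step 2 — from the minimal polynomial, the factor (x + 1)^3 tells us the largest block for λ = -1 has size 3.
Step 3 — with total size 4, 2 blocks, and largest block 3, the block sizes (in nonincreasing order) are [3, 1].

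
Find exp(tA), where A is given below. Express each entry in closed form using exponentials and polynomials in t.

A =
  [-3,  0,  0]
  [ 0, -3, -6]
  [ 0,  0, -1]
e^{tA} =
  [exp(-3*t), 0, 0]
  [0, exp(-3*t), -3*exp(-t) + 3*exp(-3*t)]
  [0, 0, exp(-t)]

Strategy: write A = P · J · P⁻¹ where J is a Jordan canonical form, so e^{tA} = P · e^{tJ} · P⁻¹, and e^{tJ} can be computed block-by-block.

A has Jordan form
J =
  [-3,  0,  0]
  [ 0, -3,  0]
  [ 0,  0, -1]
(up to reordering of blocks).

Per-block formulas:
  For a 1×1 block at λ = -3: exp(t · [-3]) = [e^(-3t)].
  For a 1×1 block at λ = -1: exp(t · [-1]) = [e^(-1t)].

After assembling e^{tJ} and conjugating by P, we get:

e^{tA} =
  [exp(-3*t), 0, 0]
  [0, exp(-3*t), -3*exp(-t) + 3*exp(-3*t)]
  [0, 0, exp(-t)]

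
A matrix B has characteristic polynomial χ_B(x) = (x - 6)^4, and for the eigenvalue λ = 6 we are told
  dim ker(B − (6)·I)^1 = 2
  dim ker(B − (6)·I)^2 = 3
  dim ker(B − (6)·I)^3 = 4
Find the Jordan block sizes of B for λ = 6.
Block sizes for λ = 6: [3, 1]

From the dimensions of kernels of powers, the number of Jordan blocks of size at least j is d_j − d_{j−1} where d_j = dim ker(N^j) (with d_0 = 0). Computing the differences gives [2, 1, 1].
The number of blocks of size exactly k is (#blocks of size ≥ k) − (#blocks of size ≥ k + 1), so the partition is: 1 block(s) of size 1, 1 block(s) of size 3.
In nonincreasing order the block sizes are [3, 1].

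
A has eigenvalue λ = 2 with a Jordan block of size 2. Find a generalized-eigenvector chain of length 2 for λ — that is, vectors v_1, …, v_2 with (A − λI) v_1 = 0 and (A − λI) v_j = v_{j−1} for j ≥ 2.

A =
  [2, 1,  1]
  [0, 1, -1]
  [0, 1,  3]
A Jordan chain for λ = 2 of length 2:
v_1 = (1, -1, 1)ᵀ
v_2 = (0, 1, 0)ᵀ

Let N = A − (2)·I. We want v_2 with N^2 v_2 = 0 but N^1 v_2 ≠ 0; then v_{j-1} := N · v_j for j = 2, …, 2.

Pick v_2 = (0, 1, 0)ᵀ.
Then v_1 = N · v_2 = (1, -1, 1)ᵀ.

Sanity check: (A − (2)·I) v_1 = (0, 0, 0)ᵀ = 0. ✓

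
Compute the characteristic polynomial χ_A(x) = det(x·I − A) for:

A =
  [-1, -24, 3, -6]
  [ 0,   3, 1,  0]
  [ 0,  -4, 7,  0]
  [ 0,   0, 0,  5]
x^4 - 14*x^3 + 60*x^2 - 50*x - 125

Expanding det(x·I − A) (e.g. by cofactor expansion or by noting that A is similar to its Jordan form J, which has the same characteristic polynomial as A) gives
  χ_A(x) = x^4 - 14*x^3 + 60*x^2 - 50*x - 125
which factors as (x - 5)^3*(x + 1). The eigenvalues (with algebraic multiplicities) are λ = -1 with multiplicity 1, λ = 5 with multiplicity 3.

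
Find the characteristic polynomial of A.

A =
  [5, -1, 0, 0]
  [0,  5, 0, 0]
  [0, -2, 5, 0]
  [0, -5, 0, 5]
x^4 - 20*x^3 + 150*x^2 - 500*x + 625

Expanding det(x·I − A) (e.g. by cofactor expansion or by noting that A is similar to its Jordan form J, which has the same characteristic polynomial as A) gives
  χ_A(x) = x^4 - 20*x^3 + 150*x^2 - 500*x + 625
which factors as (x - 5)^4. The eigenvalues (with algebraic multiplicities) are λ = 5 with multiplicity 4.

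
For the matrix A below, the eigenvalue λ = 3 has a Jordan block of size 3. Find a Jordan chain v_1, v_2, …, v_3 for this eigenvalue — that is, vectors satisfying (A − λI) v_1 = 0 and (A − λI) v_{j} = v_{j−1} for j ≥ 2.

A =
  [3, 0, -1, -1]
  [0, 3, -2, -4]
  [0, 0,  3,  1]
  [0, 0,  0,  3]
A Jordan chain for λ = 3 of length 3:
v_1 = (-1, -2, 0, 0)ᵀ
v_2 = (-1, -4, 1, 0)ᵀ
v_3 = (0, 0, 0, 1)ᵀ

Let N = A − (3)·I. We want v_3 with N^3 v_3 = 0 but N^2 v_3 ≠ 0; then v_{j-1} := N · v_j for j = 3, …, 2.

Pick v_3 = (0, 0, 0, 1)ᵀ.
Then v_2 = N · v_3 = (-1, -4, 1, 0)ᵀ.
Then v_1 = N · v_2 = (-1, -2, 0, 0)ᵀ.

Sanity check: (A − (3)·I) v_1 = (0, 0, 0, 0)ᵀ = 0. ✓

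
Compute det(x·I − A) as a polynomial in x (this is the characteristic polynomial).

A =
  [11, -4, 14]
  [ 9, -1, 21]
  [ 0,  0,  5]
x^3 - 15*x^2 + 75*x - 125

Expanding det(x·I − A) (e.g. by cofactor expansion or by noting that A is similar to its Jordan form J, which has the same characteristic polynomial as A) gives
  χ_A(x) = x^3 - 15*x^2 + 75*x - 125
which factors as (x - 5)^3. The eigenvalues (with algebraic multiplicities) are λ = 5 with multiplicity 3.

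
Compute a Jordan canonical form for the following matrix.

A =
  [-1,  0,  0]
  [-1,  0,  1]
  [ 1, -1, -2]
J_2(-1) ⊕ J_1(-1)

The characteristic polynomial is
  det(x·I − A) = x^3 + 3*x^2 + 3*x + 1 = (x + 1)^3

Eigenvalues and multiplicities (the geometric multiplicity of λ is n − rank(A − λI), which equals the number of Jordan blocks for λ):
  λ = -1: algebraic multiplicity = 3, geometric multiplicity = 2

Determining the block sizes for each eigenvalue:
  λ = -1: 2 blocks summing to 3 forces exactly one block of size 2 and the rest size 1 → block sizes [2, 1]

Assembling the blocks gives a Jordan form
J =
  [-1,  1,  0]
  [ 0, -1,  0]
  [ 0,  0, -1]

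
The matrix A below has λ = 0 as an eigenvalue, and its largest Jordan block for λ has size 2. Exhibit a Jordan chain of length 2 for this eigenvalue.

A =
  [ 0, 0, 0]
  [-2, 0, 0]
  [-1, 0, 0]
A Jordan chain for λ = 0 of length 2:
v_1 = (0, -2, -1)ᵀ
v_2 = (1, 0, 0)ᵀ

Let N = A − (0)·I. We want v_2 with N^2 v_2 = 0 but N^1 v_2 ≠ 0; then v_{j-1} := N · v_j for j = 2, …, 2.

Pick v_2 = (1, 0, 0)ᵀ.
Then v_1 = N · v_2 = (0, -2, -1)ᵀ.

Sanity check: (A − (0)·I) v_1 = (0, 0, 0)ᵀ = 0. ✓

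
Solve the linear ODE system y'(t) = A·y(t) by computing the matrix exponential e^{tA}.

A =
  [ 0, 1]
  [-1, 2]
e^{tA} =
  [-t*exp(t) + exp(t), t*exp(t)]
  [-t*exp(t), t*exp(t) + exp(t)]

Strategy: write A = P · J · P⁻¹ where J is a Jordan canonical form, so e^{tA} = P · e^{tJ} · P⁻¹, and e^{tJ} can be computed block-by-block.

A has Jordan form
J =
  [1, 1]
  [0, 1]
(up to reordering of blocks).

Per-block formulas:
  For a 2×2 Jordan block J_2(1): exp(t · J_2(1)) = e^(1t)·(I + t·N), where N is the 2×2 nilpotent shift.

After assembling e^{tJ} and conjugating by P, we get:

e^{tA} =
  [-t*exp(t) + exp(t), t*exp(t)]
  [-t*exp(t), t*exp(t) + exp(t)]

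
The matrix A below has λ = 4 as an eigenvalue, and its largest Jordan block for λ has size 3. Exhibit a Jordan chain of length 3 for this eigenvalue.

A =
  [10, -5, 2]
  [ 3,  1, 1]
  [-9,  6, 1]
A Jordan chain for λ = 4 of length 3:
v_1 = (3, 0, -9)ᵀ
v_2 = (6, 3, -9)ᵀ
v_3 = (1, 0, 0)ᵀ

Let N = A − (4)·I. We want v_3 with N^3 v_3 = 0 but N^2 v_3 ≠ 0; then v_{j-1} := N · v_j for j = 3, …, 2.

Pick v_3 = (1, 0, 0)ᵀ.
Then v_2 = N · v_3 = (6, 3, -9)ᵀ.
Then v_1 = N · v_2 = (3, 0, -9)ᵀ.

Sanity check: (A − (4)·I) v_1 = (0, 0, 0)ᵀ = 0. ✓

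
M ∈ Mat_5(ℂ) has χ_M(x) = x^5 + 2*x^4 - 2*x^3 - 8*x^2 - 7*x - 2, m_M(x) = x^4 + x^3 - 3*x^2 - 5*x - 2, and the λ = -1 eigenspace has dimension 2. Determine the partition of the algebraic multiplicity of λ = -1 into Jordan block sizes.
Block sizes for λ = -1: [3, 1]

Step 1 — from the characteristic polynomial, algebraic multiplicity of λ = -1 is 4. From dim ker(M − (-1)·I) = 2, there are exactly 2 Jordan blocks for λ = -1.
Step 2 — from the minimal polynomial, the factor (x + 1)^3 tells us the largest block for λ = -1 has size 3.
Step 3 — with total size 4, 2 blocks, and largest block 3, the block sizes (in nonincreasing order) are [3, 1].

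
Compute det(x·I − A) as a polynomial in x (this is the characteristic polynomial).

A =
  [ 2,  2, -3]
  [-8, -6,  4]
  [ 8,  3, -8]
x^3 + 12*x^2 + 48*x + 64

Expanding det(x·I − A) (e.g. by cofactor expansion or by noting that A is similar to its Jordan form J, which has the same characteristic polynomial as A) gives
  χ_A(x) = x^3 + 12*x^2 + 48*x + 64
which factors as (x + 4)^3. The eigenvalues (with algebraic multiplicities) are λ = -4 with multiplicity 3.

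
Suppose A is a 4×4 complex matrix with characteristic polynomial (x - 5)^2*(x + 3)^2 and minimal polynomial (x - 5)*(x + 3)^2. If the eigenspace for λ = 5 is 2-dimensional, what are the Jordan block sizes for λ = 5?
Block sizes for λ = 5: [1, 1]

Step 1 — from the characteristic polynomial, algebraic multiplicity of λ = 5 is 2. From dim ker(A − (5)·I) = 2, there are exactly 2 Jordan blocks for λ = 5.
Step 2 — from the minimal polynomial, the factor (x − 5) tells us the largest block for λ = 5 has size 1.
Step 3 — with total size 2, 2 blocks, and largest block 1, the block sizes (in nonincreasing order) are [1, 1].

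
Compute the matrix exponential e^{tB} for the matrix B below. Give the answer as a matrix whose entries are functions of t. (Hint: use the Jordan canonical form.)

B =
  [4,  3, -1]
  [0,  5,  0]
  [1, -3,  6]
e^{tB} =
  [-t*exp(5*t) + exp(5*t), 3*t*exp(5*t), -t*exp(5*t)]
  [0, exp(5*t), 0]
  [t*exp(5*t), -3*t*exp(5*t), t*exp(5*t) + exp(5*t)]

Strategy: write B = P · J · P⁻¹ where J is a Jordan canonical form, so e^{tB} = P · e^{tJ} · P⁻¹, and e^{tJ} can be computed block-by-block.

B has Jordan form
J =
  [5, 1, 0]
  [0, 5, 0]
  [0, 0, 5]
(up to reordering of blocks).

Per-block formulas:
  For a 1×1 block at λ = 5: exp(t · [5]) = [e^(5t)].
  For a 2×2 Jordan block J_2(5): exp(t · J_2(5)) = e^(5t)·(I + t·N), where N is the 2×2 nilpotent shift.

After assembling e^{tJ} and conjugating by P, we get:

e^{tB} =
  [-t*exp(5*t) + exp(5*t), 3*t*exp(5*t), -t*exp(5*t)]
  [0, exp(5*t), 0]
  [t*exp(5*t), -3*t*exp(5*t), t*exp(5*t) + exp(5*t)]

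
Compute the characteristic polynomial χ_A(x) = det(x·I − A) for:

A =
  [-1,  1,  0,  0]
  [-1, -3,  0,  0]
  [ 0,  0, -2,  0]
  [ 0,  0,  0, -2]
x^4 + 8*x^3 + 24*x^2 + 32*x + 16

Expanding det(x·I − A) (e.g. by cofactor expansion or by noting that A is similar to its Jordan form J, which has the same characteristic polynomial as A) gives
  χ_A(x) = x^4 + 8*x^3 + 24*x^2 + 32*x + 16
which factors as (x + 2)^4. The eigenvalues (with algebraic multiplicities) are λ = -2 with multiplicity 4.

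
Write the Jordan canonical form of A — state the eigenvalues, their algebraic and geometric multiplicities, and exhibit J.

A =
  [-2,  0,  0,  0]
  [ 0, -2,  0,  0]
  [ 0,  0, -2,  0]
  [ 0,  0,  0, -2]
J_1(-2) ⊕ J_1(-2) ⊕ J_1(-2) ⊕ J_1(-2)

The characteristic polynomial is
  det(x·I − A) = x^4 + 8*x^3 + 24*x^2 + 32*x + 16 = (x + 2)^4

Eigenvalues and multiplicities (the geometric multiplicity of λ is n − rank(A − λI), which equals the number of Jordan blocks for λ):
  λ = -2: algebraic multiplicity = 4, geometric multiplicity = 4

Determining the block sizes for each eigenvalue:
  λ = -2: gm = am = 4, so every block has size 1 → block sizes [1, 1, 1, 1]

Assembling the blocks gives a Jordan form
J =
  [-2,  0,  0,  0]
  [ 0, -2,  0,  0]
  [ 0,  0, -2,  0]
  [ 0,  0,  0, -2]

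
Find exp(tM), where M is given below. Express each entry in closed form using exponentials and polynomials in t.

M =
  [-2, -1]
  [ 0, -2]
e^{tM} =
  [exp(-2*t), -t*exp(-2*t)]
  [0, exp(-2*t)]

Strategy: write M = P · J · P⁻¹ where J is a Jordan canonical form, so e^{tM} = P · e^{tJ} · P⁻¹, and e^{tJ} can be computed block-by-block.

M has Jordan form
J =
  [-2,  1]
  [ 0, -2]
(up to reordering of blocks).

Per-block formulas:
  For a 2×2 Jordan block J_2(-2): exp(t · J_2(-2)) = e^(-2t)·(I + t·N), where N is the 2×2 nilpotent shift.

After assembling e^{tJ} and conjugating by P, we get:

e^{tM} =
  [exp(-2*t), -t*exp(-2*t)]
  [0, exp(-2*t)]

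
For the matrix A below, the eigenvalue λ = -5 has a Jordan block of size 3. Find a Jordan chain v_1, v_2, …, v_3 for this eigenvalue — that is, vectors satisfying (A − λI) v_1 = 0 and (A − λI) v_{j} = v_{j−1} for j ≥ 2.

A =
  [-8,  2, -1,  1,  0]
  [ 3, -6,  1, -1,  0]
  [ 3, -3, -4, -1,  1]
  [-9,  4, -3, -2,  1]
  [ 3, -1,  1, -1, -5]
A Jordan chain for λ = -5 of length 3:
v_1 = (3, 0, -3, 6, 0)ᵀ
v_2 = (-3, 3, 3, -9, 3)ᵀ
v_3 = (1, 0, 0, 0, 0)ᵀ

Let N = A − (-5)·I. We want v_3 with N^3 v_3 = 0 but N^2 v_3 ≠ 0; then v_{j-1} := N · v_j for j = 3, …, 2.

Pick v_3 = (1, 0, 0, 0, 0)ᵀ.
Then v_2 = N · v_3 = (-3, 3, 3, -9, 3)ᵀ.
Then v_1 = N · v_2 = (3, 0, -3, 6, 0)ᵀ.

Sanity check: (A − (-5)·I) v_1 = (0, 0, 0, 0, 0)ᵀ = 0. ✓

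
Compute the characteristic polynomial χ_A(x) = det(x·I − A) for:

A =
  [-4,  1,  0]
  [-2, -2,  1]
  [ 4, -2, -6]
x^3 + 12*x^2 + 48*x + 64

Expanding det(x·I − A) (e.g. by cofactor expansion or by noting that A is similar to its Jordan form J, which has the same characteristic polynomial as A) gives
  χ_A(x) = x^3 + 12*x^2 + 48*x + 64
which factors as (x + 4)^3. The eigenvalues (with algebraic multiplicities) are λ = -4 with multiplicity 3.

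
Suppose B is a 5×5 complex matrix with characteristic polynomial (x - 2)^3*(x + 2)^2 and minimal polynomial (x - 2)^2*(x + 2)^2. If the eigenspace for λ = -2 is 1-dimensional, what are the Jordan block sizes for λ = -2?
Block sizes for λ = -2: [2]

Step 1 — from the characteristic polynomial, algebraic multiplicity of λ = -2 is 2. From dim ker(B − (-2)·I) = 1, there are exactly 1 Jordan blocks for λ = -2.
Step 2 — from the minimal polynomial, the factor (x + 2)^2 tells us the largest block for λ = -2 has size 2.
Step 3 — with total size 2, 1 blocks, and largest block 2, the block sizes (in nonincreasing order) are [2].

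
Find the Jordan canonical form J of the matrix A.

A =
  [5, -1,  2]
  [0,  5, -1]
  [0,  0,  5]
J_3(5)

The characteristic polynomial is
  det(x·I − A) = x^3 - 15*x^2 + 75*x - 125 = (x - 5)^3

Eigenvalues and multiplicities (the geometric multiplicity of λ is n − rank(A − λI), which equals the number of Jordan blocks for λ):
  λ = 5: algebraic multiplicity = 3, geometric multiplicity = 1

Determining the block sizes for each eigenvalue:
  λ = 5: one block (gm = 1), so the single block has size am = 3 → block sizes [3]

Assembling the blocks gives a Jordan form
J =
  [5, 1, 0]
  [0, 5, 1]
  [0, 0, 5]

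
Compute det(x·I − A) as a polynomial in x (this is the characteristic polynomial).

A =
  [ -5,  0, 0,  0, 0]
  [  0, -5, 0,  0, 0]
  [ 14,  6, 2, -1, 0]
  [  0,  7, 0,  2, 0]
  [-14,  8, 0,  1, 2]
x^5 + 4*x^4 - 23*x^3 - 38*x^2 + 220*x - 200

Expanding det(x·I − A) (e.g. by cofactor expansion or by noting that A is similar to its Jordan form J, which has the same characteristic polynomial as A) gives
  χ_A(x) = x^5 + 4*x^4 - 23*x^3 - 38*x^2 + 220*x - 200
which factors as (x - 2)^3*(x + 5)^2. The eigenvalues (with algebraic multiplicities) are λ = -5 with multiplicity 2, λ = 2 with multiplicity 3.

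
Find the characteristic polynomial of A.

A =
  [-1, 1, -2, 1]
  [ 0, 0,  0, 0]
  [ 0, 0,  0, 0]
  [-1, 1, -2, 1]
x^4

Expanding det(x·I − A) (e.g. by cofactor expansion or by noting that A is similar to its Jordan form J, which has the same characteristic polynomial as A) gives
  χ_A(x) = x^4
which factors as x^4. The eigenvalues (with algebraic multiplicities) are λ = 0 with multiplicity 4.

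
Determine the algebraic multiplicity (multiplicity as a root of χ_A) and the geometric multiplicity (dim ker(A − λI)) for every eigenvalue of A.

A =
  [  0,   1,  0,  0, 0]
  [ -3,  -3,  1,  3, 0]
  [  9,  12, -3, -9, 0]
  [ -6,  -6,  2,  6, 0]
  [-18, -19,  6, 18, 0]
λ = 0: alg = 5, geom = 3

Step 1 — factor the characteristic polynomial to read off the algebraic multiplicities:
  χ_A(x) = x^5

Step 2 — compute geometric multiplicities via the rank-nullity identity g(λ) = n − rank(A − λI):
  rank(A − (0)·I) = 2, so dim ker(A − (0)·I) = n − 2 = 3

Summary:
  λ = 0: algebraic multiplicity = 5, geometric multiplicity = 3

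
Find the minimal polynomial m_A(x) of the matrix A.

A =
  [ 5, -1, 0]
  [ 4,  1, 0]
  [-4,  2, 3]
x^2 - 6*x + 9

The characteristic polynomial is χ_A(x) = (x - 3)^3, so the eigenvalues are known. The minimal polynomial is
  m_A(x) = Π_λ (x − λ)^{k_λ}
where k_λ is the size of the *largest* Jordan block for λ (equivalently, the smallest k with (A − λI)^k v = 0 for every generalised eigenvector v of λ).

  λ = 3: largest Jordan block has size 2, contributing (x − 3)^2

So m_A(x) = (x - 3)^2 = x^2 - 6*x + 9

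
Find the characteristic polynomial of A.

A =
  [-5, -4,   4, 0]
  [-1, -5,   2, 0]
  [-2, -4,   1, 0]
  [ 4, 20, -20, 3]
x^4 + 6*x^3 - 54*x - 81

Expanding det(x·I − A) (e.g. by cofactor expansion or by noting that A is similar to its Jordan form J, which has the same characteristic polynomial as A) gives
  χ_A(x) = x^4 + 6*x^3 - 54*x - 81
which factors as (x - 3)*(x + 3)^3. The eigenvalues (with algebraic multiplicities) are λ = -3 with multiplicity 3, λ = 3 with multiplicity 1.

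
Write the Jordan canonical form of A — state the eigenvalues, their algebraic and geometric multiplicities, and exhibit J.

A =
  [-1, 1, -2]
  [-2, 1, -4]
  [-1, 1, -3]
J_3(-1)

The characteristic polynomial is
  det(x·I − A) = x^3 + 3*x^2 + 3*x + 1 = (x + 1)^3

Eigenvalues and multiplicities (the geometric multiplicity of λ is n − rank(A − λI), which equals the number of Jordan blocks for λ):
  λ = -1: algebraic multiplicity = 3, geometric multiplicity = 1

Determining the block sizes for each eigenvalue:
  λ = -1: one block (gm = 1), so the single block has size am = 3 → block sizes [3]

Assembling the blocks gives a Jordan form
J =
  [-1,  1,  0]
  [ 0, -1,  1]
  [ 0,  0, -1]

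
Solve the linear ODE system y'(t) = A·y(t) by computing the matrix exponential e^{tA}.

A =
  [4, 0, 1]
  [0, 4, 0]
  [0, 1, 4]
e^{tA} =
  [exp(4*t), t^2*exp(4*t)/2, t*exp(4*t)]
  [0, exp(4*t), 0]
  [0, t*exp(4*t), exp(4*t)]

Strategy: write A = P · J · P⁻¹ where J is a Jordan canonical form, so e^{tA} = P · e^{tJ} · P⁻¹, and e^{tJ} can be computed block-by-block.

A has Jordan form
J =
  [4, 1, 0]
  [0, 4, 1]
  [0, 0, 4]
(up to reordering of blocks).

Per-block formulas:
  For a 3×3 Jordan block J_3(4): exp(t · J_3(4)) = e^(4t)·(I + t·N + (t^2/2)·N^2), where N is the 3×3 nilpotent shift.

After assembling e^{tJ} and conjugating by P, we get:

e^{tA} =
  [exp(4*t), t^2*exp(4*t)/2, t*exp(4*t)]
  [0, exp(4*t), 0]
  [0, t*exp(4*t), exp(4*t)]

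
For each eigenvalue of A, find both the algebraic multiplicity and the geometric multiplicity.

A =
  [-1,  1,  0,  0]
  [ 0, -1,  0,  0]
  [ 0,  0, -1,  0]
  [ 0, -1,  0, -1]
λ = -1: alg = 4, geom = 3

Step 1 — factor the characteristic polynomial to read off the algebraic multiplicities:
  χ_A(x) = (x + 1)^4

Step 2 — compute geometric multiplicities via the rank-nullity identity g(λ) = n − rank(A − λI):
  rank(A − (-1)·I) = 1, so dim ker(A − (-1)·I) = n − 1 = 3

Summary:
  λ = -1: algebraic multiplicity = 4, geometric multiplicity = 3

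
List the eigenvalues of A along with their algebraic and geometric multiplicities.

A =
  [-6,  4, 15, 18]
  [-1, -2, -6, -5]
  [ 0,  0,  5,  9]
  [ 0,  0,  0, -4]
λ = -4: alg = 3, geom = 1; λ = 5: alg = 1, geom = 1

Step 1 — factor the characteristic polynomial to read off the algebraic multiplicities:
  χ_A(x) = (x - 5)*(x + 4)^3

Step 2 — compute geometric multiplicities via the rank-nullity identity g(λ) = n − rank(A − λI):
  rank(A − (-4)·I) = 3, so dim ker(A − (-4)·I) = n − 3 = 1
  rank(A − (5)·I) = 3, so dim ker(A − (5)·I) = n − 3 = 1

Summary:
  λ = -4: algebraic multiplicity = 3, geometric multiplicity = 1
  λ = 5: algebraic multiplicity = 1, geometric multiplicity = 1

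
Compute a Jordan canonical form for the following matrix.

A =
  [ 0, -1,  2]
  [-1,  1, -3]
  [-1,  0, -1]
J_3(0)

The characteristic polynomial is
  det(x·I − A) = x^3

Eigenvalues and multiplicities (the geometric multiplicity of λ is n − rank(A − λI), which equals the number of Jordan blocks for λ):
  λ = 0: algebraic multiplicity = 3, geometric multiplicity = 1

Determining the block sizes for each eigenvalue:
  λ = 0: one block (gm = 1), so the single block has size am = 3 → block sizes [3]

Assembling the blocks gives a Jordan form
J =
  [0, 1, 0]
  [0, 0, 1]
  [0, 0, 0]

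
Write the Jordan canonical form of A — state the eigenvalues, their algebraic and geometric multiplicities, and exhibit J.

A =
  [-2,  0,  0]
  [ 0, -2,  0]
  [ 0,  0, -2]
J_1(-2) ⊕ J_1(-2) ⊕ J_1(-2)

The characteristic polynomial is
  det(x·I − A) = x^3 + 6*x^2 + 12*x + 8 = (x + 2)^3

Eigenvalues and multiplicities (the geometric multiplicity of λ is n − rank(A − λI), which equals the number of Jordan blocks for λ):
  λ = -2: algebraic multiplicity = 3, geometric multiplicity = 3

Determining the block sizes for each eigenvalue:
  λ = -2: gm = am = 3, so every block has size 1 → block sizes [1, 1, 1]

Assembling the blocks gives a Jordan form
J =
  [-2,  0,  0]
  [ 0, -2,  0]
  [ 0,  0, -2]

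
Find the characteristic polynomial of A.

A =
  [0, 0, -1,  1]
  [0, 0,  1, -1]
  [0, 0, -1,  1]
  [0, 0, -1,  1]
x^4

Expanding det(x·I − A) (e.g. by cofactor expansion or by noting that A is similar to its Jordan form J, which has the same characteristic polynomial as A) gives
  χ_A(x) = x^4
which factors as x^4. The eigenvalues (with algebraic multiplicities) are λ = 0 with multiplicity 4.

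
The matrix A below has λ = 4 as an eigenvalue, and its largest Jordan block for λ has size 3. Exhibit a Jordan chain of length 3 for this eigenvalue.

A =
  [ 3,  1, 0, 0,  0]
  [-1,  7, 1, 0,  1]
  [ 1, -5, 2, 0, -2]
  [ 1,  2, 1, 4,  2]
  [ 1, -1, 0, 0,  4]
A Jordan chain for λ = 4 of length 3:
v_1 = (2, 2, -2, 0, -2)ᵀ
v_2 = (1, 3, -5, 2, -1)ᵀ
v_3 = (0, 1, 0, 0, 0)ᵀ

Let N = A − (4)·I. We want v_3 with N^3 v_3 = 0 but N^2 v_3 ≠ 0; then v_{j-1} := N · v_j for j = 3, …, 2.

Pick v_3 = (0, 1, 0, 0, 0)ᵀ.
Then v_2 = N · v_3 = (1, 3, -5, 2, -1)ᵀ.
Then v_1 = N · v_2 = (2, 2, -2, 0, -2)ᵀ.

Sanity check: (A − (4)·I) v_1 = (0, 0, 0, 0, 0)ᵀ = 0. ✓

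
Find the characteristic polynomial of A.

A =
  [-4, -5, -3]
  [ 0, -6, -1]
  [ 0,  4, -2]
x^3 + 12*x^2 + 48*x + 64

Expanding det(x·I − A) (e.g. by cofactor expansion or by noting that A is similar to its Jordan form J, which has the same characteristic polynomial as A) gives
  χ_A(x) = x^3 + 12*x^2 + 48*x + 64
which factors as (x + 4)^3. The eigenvalues (with algebraic multiplicities) are λ = -4 with multiplicity 3.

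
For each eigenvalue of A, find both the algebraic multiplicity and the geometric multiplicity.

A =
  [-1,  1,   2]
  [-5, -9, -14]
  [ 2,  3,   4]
λ = -2: alg = 3, geom = 1

Step 1 — factor the characteristic polynomial to read off the algebraic multiplicities:
  χ_A(x) = (x + 2)^3

Step 2 — compute geometric multiplicities via the rank-nullity identity g(λ) = n − rank(A − λI):
  rank(A − (-2)·I) = 2, so dim ker(A − (-2)·I) = n − 2 = 1

Summary:
  λ = -2: algebraic multiplicity = 3, geometric multiplicity = 1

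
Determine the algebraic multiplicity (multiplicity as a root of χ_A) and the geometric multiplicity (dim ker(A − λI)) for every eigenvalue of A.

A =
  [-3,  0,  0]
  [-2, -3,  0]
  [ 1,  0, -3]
λ = -3: alg = 3, geom = 2

Step 1 — factor the characteristic polynomial to read off the algebraic multiplicities:
  χ_A(x) = (x + 3)^3

Step 2 — compute geometric multiplicities via the rank-nullity identity g(λ) = n − rank(A − λI):
  rank(A − (-3)·I) = 1, so dim ker(A − (-3)·I) = n − 1 = 2

Summary:
  λ = -3: algebraic multiplicity = 3, geometric multiplicity = 2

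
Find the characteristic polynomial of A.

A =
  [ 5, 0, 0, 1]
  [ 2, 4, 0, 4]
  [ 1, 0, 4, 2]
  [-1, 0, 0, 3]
x^4 - 16*x^3 + 96*x^2 - 256*x + 256

Expanding det(x·I − A) (e.g. by cofactor expansion or by noting that A is similar to its Jordan form J, which has the same characteristic polynomial as A) gives
  χ_A(x) = x^4 - 16*x^3 + 96*x^2 - 256*x + 256
which factors as (x - 4)^4. The eigenvalues (with algebraic multiplicities) are λ = 4 with multiplicity 4.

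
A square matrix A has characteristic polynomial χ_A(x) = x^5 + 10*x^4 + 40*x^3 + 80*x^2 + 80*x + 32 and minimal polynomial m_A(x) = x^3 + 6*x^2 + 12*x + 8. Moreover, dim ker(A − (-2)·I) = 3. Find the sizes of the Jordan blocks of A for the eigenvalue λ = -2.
Block sizes for λ = -2: [3, 1, 1]

Step 1 — from the characteristic polynomial, algebraic multiplicity of λ = -2 is 5. From dim ker(A − (-2)·I) = 3, there are exactly 3 Jordan blocks for λ = -2.
Step 2 — from the minimal polynomial, the factor (x + 2)^3 tells us the largest block for λ = -2 has size 3.
Step 3 — with total size 5, 3 blocks, and largest block 3, the block sizes (in nonincreasing order) are [3, 1, 1].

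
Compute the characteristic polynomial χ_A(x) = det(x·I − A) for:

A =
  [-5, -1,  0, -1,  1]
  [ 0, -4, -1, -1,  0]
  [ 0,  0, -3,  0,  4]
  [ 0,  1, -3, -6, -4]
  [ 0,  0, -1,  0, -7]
x^5 + 25*x^4 + 250*x^3 + 1250*x^2 + 3125*x + 3125

Expanding det(x·I − A) (e.g. by cofactor expansion or by noting that A is similar to its Jordan form J, which has the same characteristic polynomial as A) gives
  χ_A(x) = x^5 + 25*x^4 + 250*x^3 + 1250*x^2 + 3125*x + 3125
which factors as (x + 5)^5. The eigenvalues (with algebraic multiplicities) are λ = -5 with multiplicity 5.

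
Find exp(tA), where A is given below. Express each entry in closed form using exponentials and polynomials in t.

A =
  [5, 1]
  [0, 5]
e^{tA} =
  [exp(5*t), t*exp(5*t)]
  [0, exp(5*t)]

Strategy: write A = P · J · P⁻¹ where J is a Jordan canonical form, so e^{tA} = P · e^{tJ} · P⁻¹, and e^{tJ} can be computed block-by-block.

A has Jordan form
J =
  [5, 1]
  [0, 5]
(up to reordering of blocks).

Per-block formulas:
  For a 2×2 Jordan block J_2(5): exp(t · J_2(5)) = e^(5t)·(I + t·N), where N is the 2×2 nilpotent shift.

After assembling e^{tJ} and conjugating by P, we get:

e^{tA} =
  [exp(5*t), t*exp(5*t)]
  [0, exp(5*t)]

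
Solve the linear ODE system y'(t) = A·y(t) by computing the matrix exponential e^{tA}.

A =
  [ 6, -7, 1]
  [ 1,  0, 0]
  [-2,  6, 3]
e^{tA} =
  [3*t*exp(3*t) + exp(3*t), 3*t^2*exp(3*t) - 7*t*exp(3*t), 3*t^2*exp(3*t)/2 + t*exp(3*t)]
  [t*exp(3*t), t^2*exp(3*t) - 3*t*exp(3*t) + exp(3*t), t^2*exp(3*t)/2]
  [-2*t*exp(3*t), -2*t^2*exp(3*t) + 6*t*exp(3*t), -t^2*exp(3*t) + exp(3*t)]

Strategy: write A = P · J · P⁻¹ where J is a Jordan canonical form, so e^{tA} = P · e^{tJ} · P⁻¹, and e^{tJ} can be computed block-by-block.

A has Jordan form
J =
  [3, 1, 0]
  [0, 3, 1]
  [0, 0, 3]
(up to reordering of blocks).

Per-block formulas:
  For a 3×3 Jordan block J_3(3): exp(t · J_3(3)) = e^(3t)·(I + t·N + (t^2/2)·N^2), where N is the 3×3 nilpotent shift.

After assembling e^{tJ} and conjugating by P, we get:

e^{tA} =
  [3*t*exp(3*t) + exp(3*t), 3*t^2*exp(3*t) - 7*t*exp(3*t), 3*t^2*exp(3*t)/2 + t*exp(3*t)]
  [t*exp(3*t), t^2*exp(3*t) - 3*t*exp(3*t) + exp(3*t), t^2*exp(3*t)/2]
  [-2*t*exp(3*t), -2*t^2*exp(3*t) + 6*t*exp(3*t), -t^2*exp(3*t) + exp(3*t)]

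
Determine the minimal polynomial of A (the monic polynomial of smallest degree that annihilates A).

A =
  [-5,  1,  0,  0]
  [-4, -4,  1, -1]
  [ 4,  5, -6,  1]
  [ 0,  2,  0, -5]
x^3 + 15*x^2 + 75*x + 125

The characteristic polynomial is χ_A(x) = (x + 5)^4, so the eigenvalues are known. The minimal polynomial is
  m_A(x) = Π_λ (x − λ)^{k_λ}
where k_λ is the size of the *largest* Jordan block for λ (equivalently, the smallest k with (A − λI)^k v = 0 for every generalised eigenvector v of λ).

  λ = -5: largest Jordan block has size 3, contributing (x + 5)^3

So m_A(x) = (x + 5)^3 = x^3 + 15*x^2 + 75*x + 125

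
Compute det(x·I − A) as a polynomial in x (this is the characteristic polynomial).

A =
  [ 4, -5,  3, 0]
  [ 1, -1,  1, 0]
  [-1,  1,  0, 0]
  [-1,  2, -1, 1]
x^4 - 4*x^3 + 6*x^2 - 4*x + 1

Expanding det(x·I − A) (e.g. by cofactor expansion or by noting that A is similar to its Jordan form J, which has the same characteristic polynomial as A) gives
  χ_A(x) = x^4 - 4*x^3 + 6*x^2 - 4*x + 1
which factors as (x - 1)^4. The eigenvalues (with algebraic multiplicities) are λ = 1 with multiplicity 4.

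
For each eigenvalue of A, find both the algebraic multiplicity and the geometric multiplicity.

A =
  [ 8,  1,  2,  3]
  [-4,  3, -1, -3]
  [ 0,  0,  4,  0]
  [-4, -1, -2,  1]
λ = 4: alg = 4, geom = 2

Step 1 — factor the characteristic polynomial to read off the algebraic multiplicities:
  χ_A(x) = (x - 4)^4

Step 2 — compute geometric multiplicities via the rank-nullity identity g(λ) = n − rank(A − λI):
  rank(A − (4)·I) = 2, so dim ker(A − (4)·I) = n − 2 = 2

Summary:
  λ = 4: algebraic multiplicity = 4, geometric multiplicity = 2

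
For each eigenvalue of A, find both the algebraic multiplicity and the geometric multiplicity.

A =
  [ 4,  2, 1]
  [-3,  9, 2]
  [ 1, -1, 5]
λ = 6: alg = 3, geom = 1

Step 1 — factor the characteristic polynomial to read off the algebraic multiplicities:
  χ_A(x) = (x - 6)^3

Step 2 — compute geometric multiplicities via the rank-nullity identity g(λ) = n − rank(A − λI):
  rank(A − (6)·I) = 2, so dim ker(A − (6)·I) = n − 2 = 1

Summary:
  λ = 6: algebraic multiplicity = 3, geometric multiplicity = 1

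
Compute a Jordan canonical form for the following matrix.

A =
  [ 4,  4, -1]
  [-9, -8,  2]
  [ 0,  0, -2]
J_3(-2)

The characteristic polynomial is
  det(x·I − A) = x^3 + 6*x^2 + 12*x + 8 = (x + 2)^3

Eigenvalues and multiplicities (the geometric multiplicity of λ is n − rank(A − λI), which equals the number of Jordan blocks for λ):
  λ = -2: algebraic multiplicity = 3, geometric multiplicity = 1

Determining the block sizes for each eigenvalue:
  λ = -2: one block (gm = 1), so the single block has size am = 3 → block sizes [3]

Assembling the blocks gives a Jordan form
J =
  [-2,  1,  0]
  [ 0, -2,  1]
  [ 0,  0, -2]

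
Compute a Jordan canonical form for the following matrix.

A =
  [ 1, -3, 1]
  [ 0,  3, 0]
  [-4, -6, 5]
J_2(3) ⊕ J_1(3)

The characteristic polynomial is
  det(x·I − A) = x^3 - 9*x^2 + 27*x - 27 = (x - 3)^3

Eigenvalues and multiplicities (the geometric multiplicity of λ is n − rank(A − λI), which equals the number of Jordan blocks for λ):
  λ = 3: algebraic multiplicity = 3, geometric multiplicity = 2

Determining the block sizes for each eigenvalue:
  λ = 3: 2 blocks summing to 3 forces exactly one block of size 2 and the rest size 1 → block sizes [2, 1]

Assembling the blocks gives a Jordan form
J =
  [3, 1, 0]
  [0, 3, 0]
  [0, 0, 3]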